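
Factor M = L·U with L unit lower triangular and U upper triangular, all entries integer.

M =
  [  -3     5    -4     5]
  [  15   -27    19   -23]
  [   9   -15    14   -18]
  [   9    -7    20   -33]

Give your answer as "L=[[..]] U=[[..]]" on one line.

L=[[1,0,0,0],[-5,1,0,0],[-3,0,1,0],[-3,-4,2,1]] U=[[-3,5,-4,5],[0,-2,-1,2],[0,0,2,-3],[0,0,0,-4]]

  row1 -= -5·row0 → [0,-2,-1,2]
  row2 -= -3·row0 → [0,0,2,-3]
  row3 -= -3·row0 → [0,8,8,-18]
  row2 -= 0·row1 → [0,0,2,-3]
  row3 -= -4·row1 → [0,0,4,-10]
  row3 -= 2·row2 → [0,0,0,-4]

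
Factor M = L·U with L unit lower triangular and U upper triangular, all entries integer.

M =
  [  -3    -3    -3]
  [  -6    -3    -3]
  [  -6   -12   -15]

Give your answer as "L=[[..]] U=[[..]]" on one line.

L=[[1,0,0],[2,1,0],[2,-2,1]] U=[[-3,-3,-3],[0,3,3],[0,0,-3]]

  R1 -= 2·R0 → [0,3,3]
  R2 -= 2·R0 → [0,-6,-9]
  R2 -= -2·R1 → [0,0,-3]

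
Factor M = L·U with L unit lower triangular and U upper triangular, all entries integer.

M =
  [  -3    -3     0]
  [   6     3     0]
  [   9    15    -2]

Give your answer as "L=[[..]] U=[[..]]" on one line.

L=[[1,0,0],[-2,1,0],[-3,-2,1]] U=[[-3,-3,0],[0,-3,0],[0,0,-2]]

  r1 -= -2·r0 → [0,-3,0]
  r2 -= -3·r0 → [0,6,-2]
  r2 -= -2·r1 → [0,0,-2]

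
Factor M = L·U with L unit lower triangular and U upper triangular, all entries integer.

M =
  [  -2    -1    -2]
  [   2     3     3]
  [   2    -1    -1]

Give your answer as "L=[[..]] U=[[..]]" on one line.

  row1 -= -1·row0 → [0,2,1]
  row2 -= -1·row0 → [0,-2,-3]
  row2 -= -1·row1 → [0,0,-2]

L=[[1,0,0],[-1,1,0],[-1,-1,1]] U=[[-2,-1,-2],[0,2,1],[0,0,-2]]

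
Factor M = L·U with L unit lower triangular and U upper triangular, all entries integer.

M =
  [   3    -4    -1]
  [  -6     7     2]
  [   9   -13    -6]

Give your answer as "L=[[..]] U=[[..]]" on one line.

  r1 -= -2·r0 → [0,-1,0]
  r2 -= 3·r0 → [0,-1,-3]
  r2 -= 1·r1 → [0,0,-3]

L=[[1,0,0],[-2,1,0],[3,1,1]] U=[[3,-4,-1],[0,-1,0],[0,0,-3]]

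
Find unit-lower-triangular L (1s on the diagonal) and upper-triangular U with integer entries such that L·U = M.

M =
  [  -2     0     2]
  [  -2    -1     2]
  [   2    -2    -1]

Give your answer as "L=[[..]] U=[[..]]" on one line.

  row1 -= 1·row0 → [0,-1,0]
  row2 -= -1·row0 → [0,-2,1]
  row2 -= 2·row1 → [0,0,1]

L=[[1,0,0],[1,1,0],[-1,2,1]] U=[[-2,0,2],[0,-1,0],[0,0,1]]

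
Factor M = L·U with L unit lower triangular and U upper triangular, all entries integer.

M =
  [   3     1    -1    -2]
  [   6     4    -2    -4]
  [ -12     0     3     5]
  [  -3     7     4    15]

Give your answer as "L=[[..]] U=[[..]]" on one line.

  R1 -= 2·R0 → [0,2,0,0]
  R2 -= -4·R0 → [0,4,-1,-3]
  R3 -= -1·R0 → [0,8,3,13]
  R2 -= 2·R1 → [0,0,-1,-3]
  R3 -= 4·R1 → [0,0,3,13]
  R3 -= -3·R2 → [0,0,0,4]

L=[[1,0,0,0],[2,1,0,0],[-4,2,1,0],[-1,4,-3,1]] U=[[3,1,-1,-2],[0,2,0,0],[0,0,-1,-3],[0,0,0,4]]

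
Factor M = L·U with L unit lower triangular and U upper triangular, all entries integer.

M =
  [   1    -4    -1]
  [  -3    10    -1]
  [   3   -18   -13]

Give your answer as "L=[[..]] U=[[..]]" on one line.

L=[[1,0,0],[-3,1,0],[3,3,1]] U=[[1,-4,-1],[0,-2,-4],[0,0,2]]

  R1 -= -3·R0 → [0,-2,-4]
  R2 -= 3·R0 → [0,-6,-10]
  R2 -= 3·R1 → [0,0,2]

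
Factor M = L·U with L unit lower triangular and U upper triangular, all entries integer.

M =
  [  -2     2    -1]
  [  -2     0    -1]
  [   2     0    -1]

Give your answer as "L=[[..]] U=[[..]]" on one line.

L=[[1,0,0],[1,1,0],[-1,-1,1]] U=[[-2,2,-1],[0,-2,0],[0,0,-2]]

  R1 -= 1·R0 → [0,-2,0]
  R2 -= -1·R0 → [0,2,-2]
  R2 -= -1·R1 → [0,0,-2]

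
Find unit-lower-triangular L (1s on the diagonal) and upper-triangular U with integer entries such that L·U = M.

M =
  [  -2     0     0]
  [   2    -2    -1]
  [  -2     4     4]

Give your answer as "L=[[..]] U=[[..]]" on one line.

  R1 -= -1·R0 → [0,-2,-1]
  R2 -= 1·R0 → [0,4,4]
  R2 -= -2·R1 → [0,0,2]

L=[[1,0,0],[-1,1,0],[1,-2,1]] U=[[-2,0,0],[0,-2,-1],[0,0,2]]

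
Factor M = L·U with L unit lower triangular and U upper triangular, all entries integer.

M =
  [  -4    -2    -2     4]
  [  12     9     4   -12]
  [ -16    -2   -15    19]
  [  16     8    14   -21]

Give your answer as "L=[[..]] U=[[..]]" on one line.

  r1 -= -3·r0 → [0,3,-2,0]
  r2 -= 4·r0 → [0,6,-7,3]
  r3 -= -4·r0 → [0,0,6,-5]
  r2 -= 2·r1 → [0,0,-3,3]
  r3 -= 0·r1 → [0,0,6,-5]
  r3 -= -2·r2 → [0,0,0,1]

L=[[1,0,0,0],[-3,1,0,0],[4,2,1,0],[-4,0,-2,1]] U=[[-4,-2,-2,4],[0,3,-2,0],[0,0,-3,3],[0,0,0,1]]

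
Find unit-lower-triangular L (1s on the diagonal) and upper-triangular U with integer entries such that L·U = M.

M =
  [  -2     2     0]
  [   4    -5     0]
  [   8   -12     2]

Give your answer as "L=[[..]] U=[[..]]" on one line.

L=[[1,0,0],[-2,1,0],[-4,4,1]] U=[[-2,2,0],[0,-1,0],[0,0,2]]

  R1 -= -2·R0 → [0,-1,0]
  R2 -= -4·R0 → [0,-4,2]
  R2 -= 4·R1 → [0,0,2]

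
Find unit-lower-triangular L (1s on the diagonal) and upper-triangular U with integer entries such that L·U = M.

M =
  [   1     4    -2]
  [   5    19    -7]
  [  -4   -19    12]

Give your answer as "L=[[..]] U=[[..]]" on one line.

L=[[1,0,0],[5,1,0],[-4,3,1]] U=[[1,4,-2],[0,-1,3],[0,0,-5]]

  row1 -= 5·row0 → [0,-1,3]
  row2 -= -4·row0 → [0,-3,4]
  row2 -= 3·row1 → [0,0,-5]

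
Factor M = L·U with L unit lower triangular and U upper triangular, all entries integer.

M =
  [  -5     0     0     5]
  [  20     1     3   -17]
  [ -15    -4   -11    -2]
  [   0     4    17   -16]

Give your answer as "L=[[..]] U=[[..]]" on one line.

L=[[1,0,0,0],[-4,1,0,0],[3,-4,1,0],[0,4,5,1]] U=[[-5,0,0,5],[0,1,3,3],[0,0,1,-5],[0,0,0,-3]]

  row1 -= -4·row0 → [0,1,3,3]
  row2 -= 3·row0 → [0,-4,-11,-17]
  row3 -= 0·row0 → [0,4,17,-16]
  row2 -= -4·row1 → [0,0,1,-5]
  row3 -= 4·row1 → [0,0,5,-28]
  row3 -= 5·row2 → [0,0,0,-3]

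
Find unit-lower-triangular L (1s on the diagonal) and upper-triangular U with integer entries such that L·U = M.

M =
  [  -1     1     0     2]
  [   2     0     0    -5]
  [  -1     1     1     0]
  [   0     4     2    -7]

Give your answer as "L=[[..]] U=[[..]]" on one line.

  r1 -= -2·r0 → [0,2,0,-1]
  r2 -= 1·r0 → [0,0,1,-2]
  r3 -= 0·r0 → [0,4,2,-7]
  r2 -= 0·r1 → [0,0,1,-2]
  r3 -= 2·r1 → [0,0,2,-5]
  r3 -= 2·r2 → [0,0,0,-1]

L=[[1,0,0,0],[-2,1,0,0],[1,0,1,0],[0,2,2,1]] U=[[-1,1,0,2],[0,2,0,-1],[0,0,1,-2],[0,0,0,-1]]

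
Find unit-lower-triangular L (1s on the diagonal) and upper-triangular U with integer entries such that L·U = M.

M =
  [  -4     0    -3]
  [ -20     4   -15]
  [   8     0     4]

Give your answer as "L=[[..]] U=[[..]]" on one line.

  row1 -= 5·row0 → [0,4,0]
  row2 -= -2·row0 → [0,0,-2]
  row2 -= 0·row1 → [0,0,-2]

L=[[1,0,0],[5,1,0],[-2,0,1]] U=[[-4,0,-3],[0,4,0],[0,0,-2]]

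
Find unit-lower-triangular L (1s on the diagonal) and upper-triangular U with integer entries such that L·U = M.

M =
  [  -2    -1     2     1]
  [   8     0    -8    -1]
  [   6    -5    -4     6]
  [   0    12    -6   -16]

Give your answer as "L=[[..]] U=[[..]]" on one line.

L=[[1,0,0,0],[-4,1,0,0],[-3,2,1,0],[0,-3,-3,1]] U=[[-2,-1,2,1],[0,-4,0,3],[0,0,2,3],[0,0,0,2]]

  r1 -= -4·r0 → [0,-4,0,3]
  r2 -= -3·r0 → [0,-8,2,9]
  r3 -= 0·r0 → [0,12,-6,-16]
  r2 -= 2·r1 → [0,0,2,3]
  r3 -= -3·r1 → [0,0,-6,-7]
  r3 -= -3·r2 → [0,0,0,2]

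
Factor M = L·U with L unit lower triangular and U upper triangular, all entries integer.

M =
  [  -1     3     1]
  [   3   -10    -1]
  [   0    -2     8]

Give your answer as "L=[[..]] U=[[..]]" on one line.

L=[[1,0,0],[-3,1,0],[0,2,1]] U=[[-1,3,1],[0,-1,2],[0,0,4]]

  r1 -= -3·r0 → [0,-1,2]
  r2 -= 0·r0 → [0,-2,8]
  r2 -= 2·r1 → [0,0,4]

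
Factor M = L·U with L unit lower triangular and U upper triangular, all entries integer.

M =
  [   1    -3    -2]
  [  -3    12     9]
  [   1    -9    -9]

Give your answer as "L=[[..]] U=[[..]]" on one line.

  r1 -= -3·r0 → [0,3,3]
  r2 -= 1·r0 → [0,-6,-7]
  r2 -= -2·r1 → [0,0,-1]

L=[[1,0,0],[-3,1,0],[1,-2,1]] U=[[1,-3,-2],[0,3,3],[0,0,-1]]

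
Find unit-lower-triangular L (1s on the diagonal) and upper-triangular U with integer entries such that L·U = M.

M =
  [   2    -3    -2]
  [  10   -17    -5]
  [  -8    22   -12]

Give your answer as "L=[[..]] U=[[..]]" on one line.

  R1 -= 5·R0 → [0,-2,5]
  R2 -= -4·R0 → [0,10,-20]
  R2 -= -5·R1 → [0,0,5]

L=[[1,0,0],[5,1,0],[-4,-5,1]] U=[[2,-3,-2],[0,-2,5],[0,0,5]]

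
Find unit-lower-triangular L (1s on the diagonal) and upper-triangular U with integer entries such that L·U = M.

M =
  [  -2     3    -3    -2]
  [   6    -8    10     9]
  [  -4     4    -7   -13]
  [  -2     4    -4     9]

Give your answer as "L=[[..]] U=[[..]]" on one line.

  R1 -= -3·R0 → [0,1,1,3]
  R2 -= 2·R0 → [0,-2,-1,-9]
  R3 -= 1·R0 → [0,1,-1,11]
  R2 -= -2·R1 → [0,0,1,-3]
  R3 -= 1·R1 → [0,0,-2,8]
  R3 -= -2·R2 → [0,0,0,2]

L=[[1,0,0,0],[-3,1,0,0],[2,-2,1,0],[1,1,-2,1]] U=[[-2,3,-3,-2],[0,1,1,3],[0,0,1,-3],[0,0,0,2]]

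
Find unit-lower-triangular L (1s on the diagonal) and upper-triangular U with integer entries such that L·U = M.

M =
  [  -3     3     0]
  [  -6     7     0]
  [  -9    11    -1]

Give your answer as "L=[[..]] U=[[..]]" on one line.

L=[[1,0,0],[2,1,0],[3,2,1]] U=[[-3,3,0],[0,1,0],[0,0,-1]]

  row1 -= 2·row0 → [0,1,0]
  row2 -= 3·row0 → [0,2,-1]
  row2 -= 2·row1 → [0,0,-1]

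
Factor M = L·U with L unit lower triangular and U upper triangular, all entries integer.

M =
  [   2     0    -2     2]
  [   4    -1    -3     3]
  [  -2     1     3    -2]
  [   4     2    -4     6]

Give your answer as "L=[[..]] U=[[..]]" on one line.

  R1 -= 2·R0 → [0,-1,1,-1]
  R2 -= -1·R0 → [0,1,1,0]
  R3 -= 2·R0 → [0,2,0,2]
  R2 -= -1·R1 → [0,0,2,-1]
  R3 -= -2·R1 → [0,0,2,0]
  R3 -= 1·R2 → [0,0,0,1]

L=[[1,0,0,0],[2,1,0,0],[-1,-1,1,0],[2,-2,1,1]] U=[[2,0,-2,2],[0,-1,1,-1],[0,0,2,-1],[0,0,0,1]]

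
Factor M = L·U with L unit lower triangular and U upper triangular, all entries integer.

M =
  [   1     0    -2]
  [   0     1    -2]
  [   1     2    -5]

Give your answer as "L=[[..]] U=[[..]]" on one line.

L=[[1,0,0],[0,1,0],[1,2,1]] U=[[1,0,-2],[0,1,-2],[0,0,1]]

  R1 -= 0·R0 → [0,1,-2]
  R2 -= 1·R0 → [0,2,-3]
  R2 -= 2·R1 → [0,0,1]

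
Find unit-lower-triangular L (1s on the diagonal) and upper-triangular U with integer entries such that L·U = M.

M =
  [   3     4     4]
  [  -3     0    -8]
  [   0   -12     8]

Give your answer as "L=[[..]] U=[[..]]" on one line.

L=[[1,0,0],[-1,1,0],[0,-3,1]] U=[[3,4,4],[0,4,-4],[0,0,-4]]

  R1 -= -1·R0 → [0,4,-4]
  R2 -= 0·R0 → [0,-12,8]
  R2 -= -3·R1 → [0,0,-4]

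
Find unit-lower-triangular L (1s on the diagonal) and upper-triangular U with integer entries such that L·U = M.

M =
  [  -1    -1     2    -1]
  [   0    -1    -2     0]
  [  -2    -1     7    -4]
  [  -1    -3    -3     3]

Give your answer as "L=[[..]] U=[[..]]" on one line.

L=[[1,0,0,0],[0,1,0,0],[2,-1,1,0],[1,2,-1,1]] U=[[-1,-1,2,-1],[0,-1,-2,0],[0,0,1,-2],[0,0,0,2]]

  r1 -= 0·r0 → [0,-1,-2,0]
  r2 -= 2·r0 → [0,1,3,-2]
  r3 -= 1·r0 → [0,-2,-5,4]
  r2 -= -1·r1 → [0,0,1,-2]
  r3 -= 2·r1 → [0,0,-1,4]
  r3 -= -1·r2 → [0,0,0,2]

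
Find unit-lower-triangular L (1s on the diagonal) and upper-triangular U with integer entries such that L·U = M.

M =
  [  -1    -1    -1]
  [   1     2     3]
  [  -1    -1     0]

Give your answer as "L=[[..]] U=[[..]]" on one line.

  R1 -= -1·R0 → [0,1,2]
  R2 -= 1·R0 → [0,0,1]
  R2 -= 0·R1 → [0,0,1]

L=[[1,0,0],[-1,1,0],[1,0,1]] U=[[-1,-1,-1],[0,1,2],[0,0,1]]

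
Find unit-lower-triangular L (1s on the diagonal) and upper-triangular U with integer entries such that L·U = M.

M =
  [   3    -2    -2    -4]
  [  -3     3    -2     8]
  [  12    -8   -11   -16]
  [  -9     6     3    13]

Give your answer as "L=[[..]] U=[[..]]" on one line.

L=[[1,0,0,0],[-1,1,0,0],[4,0,1,0],[-3,0,1,1]] U=[[3,-2,-2,-4],[0,1,-4,4],[0,0,-3,0],[0,0,0,1]]

  R1 -= -1·R0 → [0,1,-4,4]
  R2 -= 4·R0 → [0,0,-3,0]
  R3 -= -3·R0 → [0,0,-3,1]
  R2 -= 0·R1 → [0,0,-3,0]
  R3 -= 0·R1 → [0,0,-3,1]
  R3 -= 1·R2 → [0,0,0,1]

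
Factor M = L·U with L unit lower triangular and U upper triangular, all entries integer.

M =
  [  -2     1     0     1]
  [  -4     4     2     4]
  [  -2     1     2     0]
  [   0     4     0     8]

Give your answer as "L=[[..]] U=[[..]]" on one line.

  r1 -= 2·r0 → [0,2,2,2]
  r2 -= 1·r0 → [0,0,2,-1]
  r3 -= 0·r0 → [0,4,0,8]
  r2 -= 0·r1 → [0,0,2,-1]
  r3 -= 2·r1 → [0,0,-4,4]
  r3 -= -2·r2 → [0,0,0,2]

L=[[1,0,0,0],[2,1,0,0],[1,0,1,0],[0,2,-2,1]] U=[[-2,1,0,1],[0,2,2,2],[0,0,2,-1],[0,0,0,2]]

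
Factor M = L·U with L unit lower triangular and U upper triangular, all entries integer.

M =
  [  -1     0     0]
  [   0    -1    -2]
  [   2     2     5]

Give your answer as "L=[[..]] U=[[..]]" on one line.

L=[[1,0,0],[0,1,0],[-2,-2,1]] U=[[-1,0,0],[0,-1,-2],[0,0,1]]

  r1 -= 0·r0 → [0,-1,-2]
  r2 -= -2·r0 → [0,2,5]
  r2 -= -2·r1 → [0,0,1]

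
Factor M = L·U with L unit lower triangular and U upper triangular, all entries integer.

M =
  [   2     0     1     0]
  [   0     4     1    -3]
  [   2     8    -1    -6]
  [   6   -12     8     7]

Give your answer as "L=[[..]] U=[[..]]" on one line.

L=[[1,0,0,0],[0,1,0,0],[1,2,1,0],[3,-3,-2,1]] U=[[2,0,1,0],[0,4,1,-3],[0,0,-4,0],[0,0,0,-2]]

  row1 -= 0·row0 → [0,4,1,-3]
  row2 -= 1·row0 → [0,8,-2,-6]
  row3 -= 3·row0 → [0,-12,5,7]
  row2 -= 2·row1 → [0,0,-4,0]
  row3 -= -3·row1 → [0,0,8,-2]
  row3 -= -2·row2 → [0,0,0,-2]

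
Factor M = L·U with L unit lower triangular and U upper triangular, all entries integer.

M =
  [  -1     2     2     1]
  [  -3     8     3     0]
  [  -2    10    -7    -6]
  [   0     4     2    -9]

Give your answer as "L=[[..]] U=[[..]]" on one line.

L=[[1,0,0,0],[3,1,0,0],[2,3,1,0],[0,2,-4,1]] U=[[-1,2,2,1],[0,2,-3,-3],[0,0,-2,1],[0,0,0,1]]

  r1 -= 3·r0 → [0,2,-3,-3]
  r2 -= 2·r0 → [0,6,-11,-8]
  r3 -= 0·r0 → [0,4,2,-9]
  r2 -= 3·r1 → [0,0,-2,1]
  r3 -= 2·r1 → [0,0,8,-3]
  r3 -= -4·r2 → [0,0,0,1]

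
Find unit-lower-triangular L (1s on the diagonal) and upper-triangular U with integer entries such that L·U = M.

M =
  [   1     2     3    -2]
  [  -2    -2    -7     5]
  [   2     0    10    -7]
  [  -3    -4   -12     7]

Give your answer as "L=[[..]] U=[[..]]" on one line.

  R1 -= -2·R0 → [0,2,-1,1]
  R2 -= 2·R0 → [0,-4,4,-3]
  R3 -= -3·R0 → [0,2,-3,1]
  R2 -= -2·R1 → [0,0,2,-1]
  R3 -= 1·R1 → [0,0,-2,0]
  R3 -= -1·R2 → [0,0,0,-1]

L=[[1,0,0,0],[-2,1,0,0],[2,-2,1,0],[-3,1,-1,1]] U=[[1,2,3,-2],[0,2,-1,1],[0,0,2,-1],[0,0,0,-1]]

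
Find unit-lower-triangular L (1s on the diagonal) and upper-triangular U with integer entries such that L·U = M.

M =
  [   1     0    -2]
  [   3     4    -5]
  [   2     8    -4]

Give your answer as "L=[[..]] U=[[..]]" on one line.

  R1 -= 3·R0 → [0,4,1]
  R2 -= 2·R0 → [0,8,0]
  R2 -= 2·R1 → [0,0,-2]

L=[[1,0,0],[3,1,0],[2,2,1]] U=[[1,0,-2],[0,4,1],[0,0,-2]]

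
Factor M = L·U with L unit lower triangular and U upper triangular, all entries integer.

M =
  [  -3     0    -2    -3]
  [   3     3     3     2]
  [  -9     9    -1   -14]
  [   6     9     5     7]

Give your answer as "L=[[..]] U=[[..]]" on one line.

L=[[1,0,0,0],[-1,1,0,0],[3,3,1,0],[-2,3,-1,1]] U=[[-3,0,-2,-3],[0,3,1,-1],[0,0,2,-2],[0,0,0,2]]

  R1 -= -1·R0 → [0,3,1,-1]
  R2 -= 3·R0 → [0,9,5,-5]
  R3 -= -2·R0 → [0,9,1,1]
  R2 -= 3·R1 → [0,0,2,-2]
  R3 -= 3·R1 → [0,0,-2,4]
  R3 -= -1·R2 → [0,0,0,2]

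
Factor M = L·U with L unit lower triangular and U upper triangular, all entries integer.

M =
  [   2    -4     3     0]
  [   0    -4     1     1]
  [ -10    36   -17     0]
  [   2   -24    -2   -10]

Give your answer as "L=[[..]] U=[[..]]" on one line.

L=[[1,0,0,0],[0,1,0,0],[-5,-4,1,0],[1,5,-5,1]] U=[[2,-4,3,0],[0,-4,1,1],[0,0,2,4],[0,0,0,5]]

  row1 -= 0·row0 → [0,-4,1,1]
  row2 -= -5·row0 → [0,16,-2,0]
  row3 -= 1·row0 → [0,-20,-5,-10]
  row2 -= -4·row1 → [0,0,2,4]
  row3 -= 5·row1 → [0,0,-10,-15]
  row3 -= -5·row2 → [0,0,0,5]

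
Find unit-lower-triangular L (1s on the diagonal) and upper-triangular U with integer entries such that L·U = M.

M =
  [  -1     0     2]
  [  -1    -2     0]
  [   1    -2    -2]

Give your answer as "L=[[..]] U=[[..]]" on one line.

  R1 -= 1·R0 → [0,-2,-2]
  R2 -= -1·R0 → [0,-2,0]
  R2 -= 1·R1 → [0,0,2]

L=[[1,0,0],[1,1,0],[-1,1,1]] U=[[-1,0,2],[0,-2,-2],[0,0,2]]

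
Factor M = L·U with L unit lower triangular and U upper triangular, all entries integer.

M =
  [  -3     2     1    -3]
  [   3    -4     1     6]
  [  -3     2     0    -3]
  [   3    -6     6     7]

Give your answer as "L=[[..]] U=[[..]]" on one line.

L=[[1,0,0,0],[-1,1,0,0],[1,0,1,0],[-1,2,-3,1]] U=[[-3,2,1,-3],[0,-2,2,3],[0,0,-1,0],[0,0,0,-2]]

  R1 -= -1·R0 → [0,-2,2,3]
  R2 -= 1·R0 → [0,0,-1,0]
  R3 -= -1·R0 → [0,-4,7,4]
  R2 -= 0·R1 → [0,0,-1,0]
  R3 -= 2·R1 → [0,0,3,-2]
  R3 -= -3·R2 → [0,0,0,-2]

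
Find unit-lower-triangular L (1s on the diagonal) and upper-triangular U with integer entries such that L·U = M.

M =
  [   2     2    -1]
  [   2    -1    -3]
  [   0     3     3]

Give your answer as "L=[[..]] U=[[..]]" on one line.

L=[[1,0,0],[1,1,0],[0,-1,1]] U=[[2,2,-1],[0,-3,-2],[0,0,1]]

  r1 -= 1·r0 → [0,-3,-2]
  r2 -= 0·r0 → [0,3,3]
  r2 -= -1·r1 → [0,0,1]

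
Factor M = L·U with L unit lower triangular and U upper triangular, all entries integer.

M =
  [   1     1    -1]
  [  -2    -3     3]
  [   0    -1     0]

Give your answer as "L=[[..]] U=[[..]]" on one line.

L=[[1,0,0],[-2,1,0],[0,1,1]] U=[[1,1,-1],[0,-1,1],[0,0,-1]]

  R1 -= -2·R0 → [0,-1,1]
  R2 -= 0·R0 → [0,-1,0]
  R2 -= 1·R1 → [0,0,-1]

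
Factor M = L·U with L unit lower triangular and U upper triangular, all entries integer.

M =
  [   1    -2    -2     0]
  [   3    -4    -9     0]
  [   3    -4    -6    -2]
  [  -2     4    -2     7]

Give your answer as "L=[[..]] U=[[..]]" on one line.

  R1 -= 3·R0 → [0,2,-3,0]
  R2 -= 3·R0 → [0,2,0,-2]
  R3 -= -2·R0 → [0,0,-6,7]
  R2 -= 1·R1 → [0,0,3,-2]
  R3 -= 0·R1 → [0,0,-6,7]
  R3 -= -2·R2 → [0,0,0,3]

L=[[1,0,0,0],[3,1,0,0],[3,1,1,0],[-2,0,-2,1]] U=[[1,-2,-2,0],[0,2,-3,0],[0,0,3,-2],[0,0,0,3]]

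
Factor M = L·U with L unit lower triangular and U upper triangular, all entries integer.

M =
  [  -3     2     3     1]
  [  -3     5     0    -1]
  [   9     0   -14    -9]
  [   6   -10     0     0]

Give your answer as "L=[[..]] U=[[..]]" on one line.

L=[[1,0,0,0],[1,1,0,0],[-3,2,1,0],[-2,-2,0,1]] U=[[-3,2,3,1],[0,3,-3,-2],[0,0,1,-2],[0,0,0,-2]]

  row1 -= 1·row0 → [0,3,-3,-2]
  row2 -= -3·row0 → [0,6,-5,-6]
  row3 -= -2·row0 → [0,-6,6,2]
  row2 -= 2·row1 → [0,0,1,-2]
  row3 -= -2·row1 → [0,0,0,-2]
  row3 -= 0·row2 → [0,0,0,-2]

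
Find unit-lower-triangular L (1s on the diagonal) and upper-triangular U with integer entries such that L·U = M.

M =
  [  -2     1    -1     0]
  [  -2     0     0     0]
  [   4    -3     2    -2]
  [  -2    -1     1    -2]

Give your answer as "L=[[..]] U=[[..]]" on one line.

L=[[1,0,0,0],[1,1,0,0],[-2,1,1,0],[1,2,0,1]] U=[[-2,1,-1,0],[0,-1,1,0],[0,0,-1,-2],[0,0,0,-2]]

  row1 -= 1·row0 → [0,-1,1,0]
  row2 -= -2·row0 → [0,-1,0,-2]
  row3 -= 1·row0 → [0,-2,2,-2]
  row2 -= 1·row1 → [0,0,-1,-2]
  row3 -= 2·row1 → [0,0,0,-2]
  row3 -= 0·row2 → [0,0,0,-2]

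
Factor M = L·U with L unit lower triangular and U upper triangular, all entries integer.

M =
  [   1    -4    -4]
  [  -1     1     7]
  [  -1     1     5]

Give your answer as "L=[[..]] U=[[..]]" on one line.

L=[[1,0,0],[-1,1,0],[-1,1,1]] U=[[1,-4,-4],[0,-3,3],[0,0,-2]]

  R1 -= -1·R0 → [0,-3,3]
  R2 -= -1·R0 → [0,-3,1]
  R2 -= 1·R1 → [0,0,-2]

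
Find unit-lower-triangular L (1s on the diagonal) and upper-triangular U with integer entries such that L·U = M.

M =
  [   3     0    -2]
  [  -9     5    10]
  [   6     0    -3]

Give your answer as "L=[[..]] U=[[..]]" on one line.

  row1 -= -3·row0 → [0,5,4]
  row2 -= 2·row0 → [0,0,1]
  row2 -= 0·row1 → [0,0,1]

L=[[1,0,0],[-3,1,0],[2,0,1]] U=[[3,0,-2],[0,5,4],[0,0,1]]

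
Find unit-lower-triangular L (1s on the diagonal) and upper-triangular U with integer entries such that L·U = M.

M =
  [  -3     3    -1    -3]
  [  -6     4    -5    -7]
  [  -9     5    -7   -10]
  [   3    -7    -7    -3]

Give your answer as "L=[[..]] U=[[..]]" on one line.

  r1 -= 2·r0 → [0,-2,-3,-1]
  r2 -= 3·r0 → [0,-4,-4,-1]
  r3 -= -1·r0 → [0,-4,-8,-6]
  r2 -= 2·r1 → [0,0,2,1]
  r3 -= 2·r1 → [0,0,-2,-4]
  r3 -= -1·r2 → [0,0,0,-3]

L=[[1,0,0,0],[2,1,0,0],[3,2,1,0],[-1,2,-1,1]] U=[[-3,3,-1,-3],[0,-2,-3,-1],[0,0,2,1],[0,0,0,-3]]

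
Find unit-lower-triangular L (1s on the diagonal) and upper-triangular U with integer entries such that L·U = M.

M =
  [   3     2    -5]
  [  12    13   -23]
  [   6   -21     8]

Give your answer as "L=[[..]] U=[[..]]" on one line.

  r1 -= 4·r0 → [0,5,-3]
  r2 -= 2·r0 → [0,-25,18]
  r2 -= -5·r1 → [0,0,3]

L=[[1,0,0],[4,1,0],[2,-5,1]] U=[[3,2,-5],[0,5,-3],[0,0,3]]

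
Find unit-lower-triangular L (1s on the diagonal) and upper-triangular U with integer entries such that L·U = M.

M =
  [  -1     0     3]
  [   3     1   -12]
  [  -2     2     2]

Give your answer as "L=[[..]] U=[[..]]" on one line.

L=[[1,0,0],[-3,1,0],[2,2,1]] U=[[-1,0,3],[0,1,-3],[0,0,2]]

  r1 -= -3·r0 → [0,1,-3]
  r2 -= 2·r0 → [0,2,-4]
  r2 -= 2·r1 → [0,0,2]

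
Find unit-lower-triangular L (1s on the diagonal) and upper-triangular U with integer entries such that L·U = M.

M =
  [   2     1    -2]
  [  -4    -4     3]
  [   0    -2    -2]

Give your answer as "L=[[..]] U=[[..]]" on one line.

  row1 -= -2·row0 → [0,-2,-1]
  row2 -= 0·row0 → [0,-2,-2]
  row2 -= 1·row1 → [0,0,-1]

L=[[1,0,0],[-2,1,0],[0,1,1]] U=[[2,1,-2],[0,-2,-1],[0,0,-1]]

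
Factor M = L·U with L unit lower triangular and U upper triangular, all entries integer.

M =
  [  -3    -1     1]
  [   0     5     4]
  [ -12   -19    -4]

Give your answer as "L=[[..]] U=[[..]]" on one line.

L=[[1,0,0],[0,1,0],[4,-3,1]] U=[[-3,-1,1],[0,5,4],[0,0,4]]

  r1 -= 0·r0 → [0,5,4]
  r2 -= 4·r0 → [0,-15,-8]
  r2 -= -3·r1 → [0,0,4]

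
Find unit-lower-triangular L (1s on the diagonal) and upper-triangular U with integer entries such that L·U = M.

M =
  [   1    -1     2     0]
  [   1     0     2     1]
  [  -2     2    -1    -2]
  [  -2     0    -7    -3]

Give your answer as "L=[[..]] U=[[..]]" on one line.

  r1 -= 1·r0 → [0,1,0,1]
  r2 -= -2·r0 → [0,0,3,-2]
  r3 -= -2·r0 → [0,-2,-3,-3]
  r2 -= 0·r1 → [0,0,3,-2]
  r3 -= -2·r1 → [0,0,-3,-1]
  r3 -= -1·r2 → [0,0,0,-3]

L=[[1,0,0,0],[1,1,0,0],[-2,0,1,0],[-2,-2,-1,1]] U=[[1,-1,2,0],[0,1,0,1],[0,0,3,-2],[0,0,0,-3]]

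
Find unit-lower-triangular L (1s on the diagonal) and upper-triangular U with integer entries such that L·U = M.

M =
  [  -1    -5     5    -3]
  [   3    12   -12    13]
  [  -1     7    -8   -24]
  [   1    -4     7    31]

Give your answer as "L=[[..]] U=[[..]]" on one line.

  row1 -= -3·row0 → [0,-3,3,4]
  row2 -= 1·row0 → [0,12,-13,-21]
  row3 -= -1·row0 → [0,-9,12,28]
  row2 -= -4·row1 → [0,0,-1,-5]
  row3 -= 3·row1 → [0,0,3,16]
  row3 -= -3·row2 → [0,0,0,1]

L=[[1,0,0,0],[-3,1,0,0],[1,-4,1,0],[-1,3,-3,1]] U=[[-1,-5,5,-3],[0,-3,3,4],[0,0,-1,-5],[0,0,0,1]]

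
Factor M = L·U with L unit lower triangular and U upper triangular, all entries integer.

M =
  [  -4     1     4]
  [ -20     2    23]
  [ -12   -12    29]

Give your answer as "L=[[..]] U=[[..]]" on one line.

L=[[1,0,0],[5,1,0],[3,5,1]] U=[[-4,1,4],[0,-3,3],[0,0,2]]

  r1 -= 5·r0 → [0,-3,3]
  r2 -= 3·r0 → [0,-15,17]
  r2 -= 5·r1 → [0,0,2]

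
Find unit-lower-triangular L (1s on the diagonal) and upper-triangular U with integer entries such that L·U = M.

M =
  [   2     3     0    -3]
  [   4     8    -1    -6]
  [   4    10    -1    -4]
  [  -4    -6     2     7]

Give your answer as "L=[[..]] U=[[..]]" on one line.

  R1 -= 2·R0 → [0,2,-1,0]
  R2 -= 2·R0 → [0,4,-1,2]
  R3 -= -2·R0 → [0,0,2,1]
  R2 -= 2·R1 → [0,0,1,2]
  R3 -= 0·R1 → [0,0,2,1]
  R3 -= 2·R2 → [0,0,0,-3]

L=[[1,0,0,0],[2,1,0,0],[2,2,1,0],[-2,0,2,1]] U=[[2,3,0,-3],[0,2,-1,0],[0,0,1,2],[0,0,0,-3]]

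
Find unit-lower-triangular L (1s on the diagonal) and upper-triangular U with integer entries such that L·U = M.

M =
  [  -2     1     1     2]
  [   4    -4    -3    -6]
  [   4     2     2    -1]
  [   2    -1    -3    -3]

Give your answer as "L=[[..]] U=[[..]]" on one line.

L=[[1,0,0,0],[-2,1,0,0],[-2,-2,1,0],[-1,0,-1,1]] U=[[-2,1,1,2],[0,-2,-1,-2],[0,0,2,-1],[0,0,0,-2]]

  r1 -= -2·r0 → [0,-2,-1,-2]
  r2 -= -2·r0 → [0,4,4,3]
  r3 -= -1·r0 → [0,0,-2,-1]
  r2 -= -2·r1 → [0,0,2,-1]
  r3 -= 0·r1 → [0,0,-2,-1]
  r3 -= -1·r2 → [0,0,0,-2]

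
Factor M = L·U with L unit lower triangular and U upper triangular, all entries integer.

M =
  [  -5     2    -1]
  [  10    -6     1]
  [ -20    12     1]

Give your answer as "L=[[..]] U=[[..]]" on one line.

  R1 -= -2·R0 → [0,-2,-1]
  R2 -= 4·R0 → [0,4,5]
  R2 -= -2·R1 → [0,0,3]

L=[[1,0,0],[-2,1,0],[4,-2,1]] U=[[-5,2,-1],[0,-2,-1],[0,0,3]]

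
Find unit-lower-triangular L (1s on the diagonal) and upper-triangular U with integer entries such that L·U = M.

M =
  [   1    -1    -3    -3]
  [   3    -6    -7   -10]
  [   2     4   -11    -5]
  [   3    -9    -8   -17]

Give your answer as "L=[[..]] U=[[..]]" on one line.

  R1 -= 3·R0 → [0,-3,2,-1]
  R2 -= 2·R0 → [0,6,-5,1]
  R3 -= 3·R0 → [0,-6,1,-8]
  R2 -= -2·R1 → [0,0,-1,-1]
  R3 -= 2·R1 → [0,0,-3,-6]
  R3 -= 3·R2 → [0,0,0,-3]

L=[[1,0,0,0],[3,1,0,0],[2,-2,1,0],[3,2,3,1]] U=[[1,-1,-3,-3],[0,-3,2,-1],[0,0,-1,-1],[0,0,0,-3]]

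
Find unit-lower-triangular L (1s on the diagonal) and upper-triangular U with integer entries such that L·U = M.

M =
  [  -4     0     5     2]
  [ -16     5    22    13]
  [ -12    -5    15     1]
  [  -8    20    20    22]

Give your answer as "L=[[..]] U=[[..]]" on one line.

L=[[1,0,0,0],[4,1,0,0],[3,-1,1,0],[2,4,1,1]] U=[[-4,0,5,2],[0,5,2,5],[0,0,2,0],[0,0,0,-2]]

  row1 -= 4·row0 → [0,5,2,5]
  row2 -= 3·row0 → [0,-5,0,-5]
  row3 -= 2·row0 → [0,20,10,18]
  row2 -= -1·row1 → [0,0,2,0]
  row3 -= 4·row1 → [0,0,2,-2]
  row3 -= 1·row2 → [0,0,0,-2]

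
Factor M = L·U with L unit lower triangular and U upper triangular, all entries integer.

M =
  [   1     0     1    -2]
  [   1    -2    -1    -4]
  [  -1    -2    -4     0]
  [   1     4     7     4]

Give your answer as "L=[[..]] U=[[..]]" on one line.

L=[[1,0,0,0],[1,1,0,0],[-1,1,1,0],[1,-2,-2,1]] U=[[1,0,1,-2],[0,-2,-2,-2],[0,0,-1,0],[0,0,0,2]]

  R1 -= 1·R0 → [0,-2,-2,-2]
  R2 -= -1·R0 → [0,-2,-3,-2]
  R3 -= 1·R0 → [0,4,6,6]
  R2 -= 1·R1 → [0,0,-1,0]
  R3 -= -2·R1 → [0,0,2,2]
  R3 -= -2·R2 → [0,0,0,2]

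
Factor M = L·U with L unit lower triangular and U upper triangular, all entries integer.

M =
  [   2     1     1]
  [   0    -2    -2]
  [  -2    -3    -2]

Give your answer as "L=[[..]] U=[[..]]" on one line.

L=[[1,0,0],[0,1,0],[-1,1,1]] U=[[2,1,1],[0,-2,-2],[0,0,1]]

  r1 -= 0·r0 → [0,-2,-2]
  r2 -= -1·r0 → [0,-2,-1]
  r2 -= 1·r1 → [0,0,1]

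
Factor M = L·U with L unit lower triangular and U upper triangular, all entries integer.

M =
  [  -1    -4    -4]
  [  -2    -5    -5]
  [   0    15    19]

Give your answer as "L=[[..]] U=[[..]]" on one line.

L=[[1,0,0],[2,1,0],[0,5,1]] U=[[-1,-4,-4],[0,3,3],[0,0,4]]

  R1 -= 2·R0 → [0,3,3]
  R2 -= 0·R0 → [0,15,19]
  R2 -= 5·R1 → [0,0,4]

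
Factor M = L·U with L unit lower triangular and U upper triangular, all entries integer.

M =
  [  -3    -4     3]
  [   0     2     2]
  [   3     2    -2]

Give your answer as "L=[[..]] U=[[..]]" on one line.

L=[[1,0,0],[0,1,0],[-1,-1,1]] U=[[-3,-4,3],[0,2,2],[0,0,3]]

  row1 -= 0·row0 → [0,2,2]
  row2 -= -1·row0 → [0,-2,1]
  row2 -= -1·row1 → [0,0,3]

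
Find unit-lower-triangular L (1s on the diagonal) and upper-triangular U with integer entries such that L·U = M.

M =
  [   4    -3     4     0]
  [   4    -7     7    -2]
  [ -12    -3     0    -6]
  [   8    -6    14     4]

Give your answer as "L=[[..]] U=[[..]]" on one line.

  r1 -= 1·r0 → [0,-4,3,-2]
  r2 -= -3·r0 → [0,-12,12,-6]
  r3 -= 2·r0 → [0,0,6,4]
  r2 -= 3·r1 → [0,0,3,0]
  r3 -= 0·r1 → [0,0,6,4]
  r3 -= 2·r2 → [0,0,0,4]

L=[[1,0,0,0],[1,1,0,0],[-3,3,1,0],[2,0,2,1]] U=[[4,-3,4,0],[0,-4,3,-2],[0,0,3,0],[0,0,0,4]]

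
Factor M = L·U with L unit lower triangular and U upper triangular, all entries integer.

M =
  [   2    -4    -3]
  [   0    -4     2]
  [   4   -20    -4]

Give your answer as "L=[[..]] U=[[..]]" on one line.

L=[[1,0,0],[0,1,0],[2,3,1]] U=[[2,-4,-3],[0,-4,2],[0,0,-4]]

  r1 -= 0·r0 → [0,-4,2]
  r2 -= 2·r0 → [0,-12,2]
  r2 -= 3·r1 → [0,0,-4]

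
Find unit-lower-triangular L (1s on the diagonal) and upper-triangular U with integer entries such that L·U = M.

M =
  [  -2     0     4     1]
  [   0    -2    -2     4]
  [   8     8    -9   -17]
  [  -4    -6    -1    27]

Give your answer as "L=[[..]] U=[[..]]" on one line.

L=[[1,0,0,0],[0,1,0,0],[-4,-4,1,0],[2,3,3,1]] U=[[-2,0,4,1],[0,-2,-2,4],[0,0,-1,3],[0,0,0,4]]

  row1 -= 0·row0 → [0,-2,-2,4]
  row2 -= -4·row0 → [0,8,7,-13]
  row3 -= 2·row0 → [0,-6,-9,25]
  row2 -= -4·row1 → [0,0,-1,3]
  row3 -= 3·row1 → [0,0,-3,13]
  row3 -= 3·row2 → [0,0,0,4]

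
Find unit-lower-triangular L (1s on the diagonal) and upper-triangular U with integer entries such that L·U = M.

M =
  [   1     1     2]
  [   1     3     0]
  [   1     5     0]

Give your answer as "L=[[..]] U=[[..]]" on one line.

L=[[1,0,0],[1,1,0],[1,2,1]] U=[[1,1,2],[0,2,-2],[0,0,2]]

  R1 -= 1·R0 → [0,2,-2]
  R2 -= 1·R0 → [0,4,-2]
  R2 -= 2·R1 → [0,0,2]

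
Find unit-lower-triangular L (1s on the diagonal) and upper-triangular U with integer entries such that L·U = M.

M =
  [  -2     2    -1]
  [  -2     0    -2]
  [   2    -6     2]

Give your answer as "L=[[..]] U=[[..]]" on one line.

L=[[1,0,0],[1,1,0],[-1,2,1]] U=[[-2,2,-1],[0,-2,-1],[0,0,3]]

  R1 -= 1·R0 → [0,-2,-1]
  R2 -= -1·R0 → [0,-4,1]
  R2 -= 2·R1 → [0,0,3]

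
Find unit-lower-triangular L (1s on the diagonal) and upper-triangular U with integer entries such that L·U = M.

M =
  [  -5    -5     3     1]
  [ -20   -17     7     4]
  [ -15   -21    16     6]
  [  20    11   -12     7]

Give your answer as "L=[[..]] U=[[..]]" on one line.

L=[[1,0,0,0],[4,1,0,0],[3,-2,1,0],[-4,-3,5,1]] U=[[-5,-5,3,1],[0,3,-5,0],[0,0,-3,3],[0,0,0,-4]]

  row1 -= 4·row0 → [0,3,-5,0]
  row2 -= 3·row0 → [0,-6,7,3]
  row3 -= -4·row0 → [0,-9,0,11]
  row2 -= -2·row1 → [0,0,-3,3]
  row3 -= -3·row1 → [0,0,-15,11]
  row3 -= 5·row2 → [0,0,0,-4]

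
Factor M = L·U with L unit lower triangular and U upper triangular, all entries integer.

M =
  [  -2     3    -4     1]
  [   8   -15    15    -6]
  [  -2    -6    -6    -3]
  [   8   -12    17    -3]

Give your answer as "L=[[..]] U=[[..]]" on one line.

  R1 -= -4·R0 → [0,-3,-1,-2]
  R2 -= 1·R0 → [0,-9,-2,-4]
  R3 -= -4·R0 → [0,0,1,1]
  R2 -= 3·R1 → [0,0,1,2]
  R3 -= 0·R1 → [0,0,1,1]
  R3 -= 1·R2 → [0,0,0,-1]

L=[[1,0,0,0],[-4,1,0,0],[1,3,1,0],[-4,0,1,1]] U=[[-2,3,-4,1],[0,-3,-1,-2],[0,0,1,2],[0,0,0,-1]]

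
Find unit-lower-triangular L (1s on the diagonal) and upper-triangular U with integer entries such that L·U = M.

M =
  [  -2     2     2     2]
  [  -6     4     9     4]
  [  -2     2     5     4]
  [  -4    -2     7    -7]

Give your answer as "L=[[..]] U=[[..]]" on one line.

  row1 -= 3·row0 → [0,-2,3,-2]
  row2 -= 1·row0 → [0,0,3,2]
  row3 -= 2·row0 → [0,-6,3,-11]
  row2 -= 0·row1 → [0,0,3,2]
  row3 -= 3·row1 → [0,0,-6,-5]
  row3 -= -2·row2 → [0,0,0,-1]

L=[[1,0,0,0],[3,1,0,0],[1,0,1,0],[2,3,-2,1]] U=[[-2,2,2,2],[0,-2,3,-2],[0,0,3,2],[0,0,0,-1]]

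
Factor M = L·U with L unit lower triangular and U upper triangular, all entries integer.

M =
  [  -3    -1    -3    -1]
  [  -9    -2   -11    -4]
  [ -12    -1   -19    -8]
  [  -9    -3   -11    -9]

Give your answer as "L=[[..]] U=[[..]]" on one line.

L=[[1,0,0,0],[3,1,0,0],[4,3,1,0],[3,0,2,1]] U=[[-3,-1,-3,-1],[0,1,-2,-1],[0,0,-1,-1],[0,0,0,-4]]

  row1 -= 3·row0 → [0,1,-2,-1]
  row2 -= 4·row0 → [0,3,-7,-4]
  row3 -= 3·row0 → [0,0,-2,-6]
  row2 -= 3·row1 → [0,0,-1,-1]
  row3 -= 0·row1 → [0,0,-2,-6]
  row3 -= 2·row2 → [0,0,0,-4]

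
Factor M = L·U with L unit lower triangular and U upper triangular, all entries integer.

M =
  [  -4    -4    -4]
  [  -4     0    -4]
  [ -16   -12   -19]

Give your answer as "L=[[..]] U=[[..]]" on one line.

L=[[1,0,0],[1,1,0],[4,1,1]] U=[[-4,-4,-4],[0,4,0],[0,0,-3]]

  R1 -= 1·R0 → [0,4,0]
  R2 -= 4·R0 → [0,4,-3]
  R2 -= 1·R1 → [0,0,-3]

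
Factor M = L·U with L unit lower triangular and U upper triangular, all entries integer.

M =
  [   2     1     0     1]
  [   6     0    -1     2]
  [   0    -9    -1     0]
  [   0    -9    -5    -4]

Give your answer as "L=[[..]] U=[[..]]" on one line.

L=[[1,0,0,0],[3,1,0,0],[0,3,1,0],[0,3,-1,1]] U=[[2,1,0,1],[0,-3,-1,-1],[0,0,2,3],[0,0,0,2]]

  row1 -= 3·row0 → [0,-3,-1,-1]
  row2 -= 0·row0 → [0,-9,-1,0]
  row3 -= 0·row0 → [0,-9,-5,-4]
  row2 -= 3·row1 → [0,0,2,3]
  row3 -= 3·row1 → [0,0,-2,-1]
  row3 -= -1·row2 → [0,0,0,2]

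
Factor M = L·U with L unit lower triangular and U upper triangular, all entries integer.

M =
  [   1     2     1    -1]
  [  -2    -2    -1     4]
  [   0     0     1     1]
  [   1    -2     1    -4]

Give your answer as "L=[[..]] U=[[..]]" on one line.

L=[[1,0,0,0],[-2,1,0,0],[0,0,1,0],[1,-2,2,1]] U=[[1,2,1,-1],[0,2,1,2],[0,0,1,1],[0,0,0,-1]]

  r1 -= -2·r0 → [0,2,1,2]
  r2 -= 0·r0 → [0,0,1,1]
  r3 -= 1·r0 → [0,-4,0,-3]
  r2 -= 0·r1 → [0,0,1,1]
  r3 -= -2·r1 → [0,0,2,1]
  r3 -= 2·r2 → [0,0,0,-1]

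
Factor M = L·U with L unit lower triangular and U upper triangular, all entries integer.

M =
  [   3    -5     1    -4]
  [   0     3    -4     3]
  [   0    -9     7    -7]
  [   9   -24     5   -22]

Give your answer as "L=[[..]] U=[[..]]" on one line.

L=[[1,0,0,0],[0,1,0,0],[0,-3,1,0],[3,-3,2,1]] U=[[3,-5,1,-4],[0,3,-4,3],[0,0,-5,2],[0,0,0,-5]]

  row1 -= 0·row0 → [0,3,-4,3]
  row2 -= 0·row0 → [0,-9,7,-7]
  row3 -= 3·row0 → [0,-9,2,-10]
  row2 -= -3·row1 → [0,0,-5,2]
  row3 -= -3·row1 → [0,0,-10,-1]
  row3 -= 2·row2 → [0,0,0,-5]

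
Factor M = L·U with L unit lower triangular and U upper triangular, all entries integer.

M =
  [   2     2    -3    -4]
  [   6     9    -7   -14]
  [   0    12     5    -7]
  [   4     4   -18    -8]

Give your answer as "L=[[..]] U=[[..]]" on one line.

L=[[1,0,0,0],[3,1,0,0],[0,4,1,0],[2,0,4,1]] U=[[2,2,-3,-4],[0,3,2,-2],[0,0,-3,1],[0,0,0,-4]]

  row1 -= 3·row0 → [0,3,2,-2]
  row2 -= 0·row0 → [0,12,5,-7]
  row3 -= 2·row0 → [0,0,-12,0]
  row2 -= 4·row1 → [0,0,-3,1]
  row3 -= 0·row1 → [0,0,-12,0]
  row3 -= 4·row2 → [0,0,0,-4]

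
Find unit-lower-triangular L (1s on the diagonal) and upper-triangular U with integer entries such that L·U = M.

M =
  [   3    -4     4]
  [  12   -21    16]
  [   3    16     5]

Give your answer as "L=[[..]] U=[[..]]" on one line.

  r1 -= 4·r0 → [0,-5,0]
  r2 -= 1·r0 → [0,20,1]
  r2 -= -4·r1 → [0,0,1]

L=[[1,0,0],[4,1,0],[1,-4,1]] U=[[3,-4,4],[0,-5,0],[0,0,1]]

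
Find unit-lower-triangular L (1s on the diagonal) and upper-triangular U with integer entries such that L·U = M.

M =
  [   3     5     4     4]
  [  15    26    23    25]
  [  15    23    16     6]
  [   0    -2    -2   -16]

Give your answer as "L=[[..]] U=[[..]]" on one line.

L=[[1,0,0,0],[5,1,0,0],[5,-2,1,0],[0,-2,2,1]] U=[[3,5,4,4],[0,1,3,5],[0,0,2,-4],[0,0,0,2]]

  R1 -= 5·R0 → [0,1,3,5]
  R2 -= 5·R0 → [0,-2,-4,-14]
  R3 -= 0·R0 → [0,-2,-2,-16]
  R2 -= -2·R1 → [0,0,2,-4]
  R3 -= -2·R1 → [0,0,4,-6]
  R3 -= 2·R2 → [0,0,0,2]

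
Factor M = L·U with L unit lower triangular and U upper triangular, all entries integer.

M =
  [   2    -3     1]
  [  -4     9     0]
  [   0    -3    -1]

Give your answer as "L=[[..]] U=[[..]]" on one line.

  R1 -= -2·R0 → [0,3,2]
  R2 -= 0·R0 → [0,-3,-1]
  R2 -= -1·R1 → [0,0,1]

L=[[1,0,0],[-2,1,0],[0,-1,1]] U=[[2,-3,1],[0,3,2],[0,0,1]]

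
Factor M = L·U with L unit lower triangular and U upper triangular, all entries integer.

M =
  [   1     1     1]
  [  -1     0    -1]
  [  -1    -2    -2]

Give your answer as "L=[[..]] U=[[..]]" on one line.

L=[[1,0,0],[-1,1,0],[-1,-1,1]] U=[[1,1,1],[0,1,0],[0,0,-1]]

  r1 -= -1·r0 → [0,1,0]
  r2 -= -1·r0 → [0,-1,-1]
  r2 -= -1·r1 → [0,0,-1]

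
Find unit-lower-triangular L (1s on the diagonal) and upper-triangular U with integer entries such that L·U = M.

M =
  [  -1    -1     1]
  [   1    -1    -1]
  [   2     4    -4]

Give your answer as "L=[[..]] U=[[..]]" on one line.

L=[[1,0,0],[-1,1,0],[-2,-1,1]] U=[[-1,-1,1],[0,-2,0],[0,0,-2]]

  r1 -= -1·r0 → [0,-2,0]
  r2 -= -2·r0 → [0,2,-2]
  r2 -= -1·r1 → [0,0,-2]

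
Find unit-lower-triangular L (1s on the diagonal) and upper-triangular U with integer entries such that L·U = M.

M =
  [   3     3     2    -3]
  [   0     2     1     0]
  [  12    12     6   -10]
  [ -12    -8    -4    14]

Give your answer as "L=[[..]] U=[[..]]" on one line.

  row1 -= 0·row0 → [0,2,1,0]
  row2 -= 4·row0 → [0,0,-2,2]
  row3 -= -4·row0 → [0,4,4,2]
  row2 -= 0·row1 → [0,0,-2,2]
  row3 -= 2·row1 → [0,0,2,2]
  row3 -= -1·row2 → [0,0,0,4]

L=[[1,0,0,0],[0,1,0,0],[4,0,1,0],[-4,2,-1,1]] U=[[3,3,2,-3],[0,2,1,0],[0,0,-2,2],[0,0,0,4]]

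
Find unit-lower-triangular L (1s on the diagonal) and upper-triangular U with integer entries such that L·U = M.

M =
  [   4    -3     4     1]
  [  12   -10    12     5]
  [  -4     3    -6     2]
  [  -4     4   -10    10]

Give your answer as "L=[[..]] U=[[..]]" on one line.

  r1 -= 3·r0 → [0,-1,0,2]
  r2 -= -1·r0 → [0,0,-2,3]
  r3 -= -1·r0 → [0,1,-6,11]
  r2 -= 0·r1 → [0,0,-2,3]
  r3 -= -1·r1 → [0,0,-6,13]
  r3 -= 3·r2 → [0,0,0,4]

L=[[1,0,0,0],[3,1,0,0],[-1,0,1,0],[-1,-1,3,1]] U=[[4,-3,4,1],[0,-1,0,2],[0,0,-2,3],[0,0,0,4]]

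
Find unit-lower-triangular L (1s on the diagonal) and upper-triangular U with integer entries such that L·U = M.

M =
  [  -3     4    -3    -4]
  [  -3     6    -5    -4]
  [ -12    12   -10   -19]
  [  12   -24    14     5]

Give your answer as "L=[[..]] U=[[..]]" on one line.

  r1 -= 1·r0 → [0,2,-2,0]
  r2 -= 4·r0 → [0,-4,2,-3]
  r3 -= -4·r0 → [0,-8,2,-11]
  r2 -= -2·r1 → [0,0,-2,-3]
  r3 -= -4·r1 → [0,0,-6,-11]
  r3 -= 3·r2 → [0,0,0,-2]

L=[[1,0,0,0],[1,1,0,0],[4,-2,1,0],[-4,-4,3,1]] U=[[-3,4,-3,-4],[0,2,-2,0],[0,0,-2,-3],[0,0,0,-2]]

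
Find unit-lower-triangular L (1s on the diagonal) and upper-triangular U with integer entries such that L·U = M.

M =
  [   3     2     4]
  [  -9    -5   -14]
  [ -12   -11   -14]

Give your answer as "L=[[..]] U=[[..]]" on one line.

  row1 -= -3·row0 → [0,1,-2]
  row2 -= -4·row0 → [0,-3,2]
  row2 -= -3·row1 → [0,0,-4]

L=[[1,0,0],[-3,1,0],[-4,-3,1]] U=[[3,2,4],[0,1,-2],[0,0,-4]]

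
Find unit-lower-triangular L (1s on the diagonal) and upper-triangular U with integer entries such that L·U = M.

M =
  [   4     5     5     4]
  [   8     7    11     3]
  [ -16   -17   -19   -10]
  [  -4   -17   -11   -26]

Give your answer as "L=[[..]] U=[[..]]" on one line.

L=[[1,0,0,0],[2,1,0,0],[-4,-1,1,0],[-1,4,-5,1]] U=[[4,5,5,4],[0,-3,1,-5],[0,0,2,1],[0,0,0,3]]

  row1 -= 2·row0 → [0,-3,1,-5]
  row2 -= -4·row0 → [0,3,1,6]
  row3 -= -1·row0 → [0,-12,-6,-22]
  row2 -= -1·row1 → [0,0,2,1]
  row3 -= 4·row1 → [0,0,-10,-2]
  row3 -= -5·row2 → [0,0,0,3]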